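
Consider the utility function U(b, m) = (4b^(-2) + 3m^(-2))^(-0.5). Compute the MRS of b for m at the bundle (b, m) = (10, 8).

MRS = 256/375

For CES with ρ = -2, MRS = (4/3)·(m/b)^3.
At (10, 8): MRS = 256/375.
The indifference curve has slope −256/375 at this bundle.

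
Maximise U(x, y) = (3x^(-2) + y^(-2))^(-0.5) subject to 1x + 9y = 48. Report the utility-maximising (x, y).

For CES with ρ = -2, MRS = (3/1)·(y/x)^3.
Tangency: set MRS = p_x/p_y = 1/9.
So (y/x)^3 = 1/27; taking the cube root, y/x = 1/3, i.e. y = (1/3)·x.
Substitute into the budget 1·x + 9·y = 48: 4·x = 48, so x* = 12 and y* = (1/3)·12 = 4.

x* = 12, y* = 4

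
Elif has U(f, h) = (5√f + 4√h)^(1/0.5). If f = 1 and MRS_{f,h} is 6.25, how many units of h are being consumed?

h = 25

For CES with ρ = 0.5, MRS = (5/4)·√(h/f).
Setting (5/4)·√(h/1) = 6.25 gives √(h/1) = 5, so h/1 = 25 and h = 25.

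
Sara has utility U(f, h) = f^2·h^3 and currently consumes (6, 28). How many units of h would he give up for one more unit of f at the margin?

MU_f = 2·f·h^3 and MU_h = 3·f^2·h^2.
MRS = MU_f/MU_h = (2/3)·h/f.
At (6, 28): MRS = 28/9.
The indifference curve has slope −28/9 at this bundle.

MRS = 28/9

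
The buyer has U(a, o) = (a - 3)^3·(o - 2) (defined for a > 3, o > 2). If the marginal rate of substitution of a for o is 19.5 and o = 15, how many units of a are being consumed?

a = 5

MU_a = 3·(a−3)^2·(o−2), MU_o = (a−3)^3.
MRS = (3/1)·(o−2)/(a−3).
Substitute o = 15: MRS = 39/(a − 3). Setting this equal to 19.5 gives a − 3 = 39/19.5 = 2, so a = 5.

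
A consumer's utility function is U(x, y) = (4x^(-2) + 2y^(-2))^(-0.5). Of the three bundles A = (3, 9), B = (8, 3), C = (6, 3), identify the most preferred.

Bundle B

Evaluate utility at each bundle:
U(A) = 1.460.
U(B) = 1.874.
U(C) = 1.732.
Highest utility is B, so B ≻ C ≻ A.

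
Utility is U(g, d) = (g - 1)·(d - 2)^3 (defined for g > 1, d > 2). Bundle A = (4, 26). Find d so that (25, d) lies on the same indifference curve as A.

U(4, 26) = 41472.
Set U(25, d) = 41472 and solve.
With g = 25: (25 − 1) = 24, so (d − 2)^3 = 41472/24 = 1728.
Taking the cube root (with d > 2): d − 2 = 12, so d = 14.
Check: U(25, 14) = 41472.

d = 14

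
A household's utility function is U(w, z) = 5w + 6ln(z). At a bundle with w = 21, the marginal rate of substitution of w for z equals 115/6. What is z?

z = 23

MU_w = 5, MU_z = 6/z.
MRS = 5 ÷ (6/z).
MRS depends only on z: (5/6)·z = 115/6 ⇒ z = (115/6)/(5/6) = 23.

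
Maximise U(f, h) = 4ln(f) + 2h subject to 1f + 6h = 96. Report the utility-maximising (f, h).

MU_f = 4/f, MU_h = 2.
MRS = 4/f ÷ 2.
Tangency: set MRS = p_f/p_h = 1/6.
MRS depends only on f: 2/f = 1/6 ⇒ f* = 2/(1/6) = 12.
From the budget, 6·h = 96 − 1·12 = 84, so h* = 14.

f* = 12, h* = 14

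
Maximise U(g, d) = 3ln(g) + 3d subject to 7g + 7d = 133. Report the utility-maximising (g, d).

g* = 1, d* = 18

MU_g = 3/g, MU_d = 3.
MRS = 3/g ÷ 3.
Tangency: set MRS = p_g/p_d = 7/7 = 1.
MRS depends only on g: 1/g = 1 ⇒ g* = 1/1 = 1.
From the budget, 7·d = 133 − 7·1 = 126, so d* = 18.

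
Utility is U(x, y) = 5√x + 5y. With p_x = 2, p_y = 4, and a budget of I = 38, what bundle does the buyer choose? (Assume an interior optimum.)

x* = 1, y* = 9

MU_x = 5/(2√x), MU_y = 5.
MRS = 5/(2√x) ÷ 5.
Tangency: set MRS = p_x/p_y = 2/4 = 0.5.
MRS depends only on x: 0.5/√x = 0.5 ⇒ √x = 0.5/0.5 = 1 ⇒ x* = 1.
From the budget, 4·y = 38 − 2·1 = 36, so y* = 9.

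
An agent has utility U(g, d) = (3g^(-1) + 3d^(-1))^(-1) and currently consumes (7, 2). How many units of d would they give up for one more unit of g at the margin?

For CES with ρ = -1, MRS = (d/g)^2.
At (7, 2): MRS = 4/49.
That is, one extra unit of g is worth 4/49 units of d at the margin.

MRS = 4/49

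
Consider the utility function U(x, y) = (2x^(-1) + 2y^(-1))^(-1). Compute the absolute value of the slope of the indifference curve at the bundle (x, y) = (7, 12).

MRS = 144/49

For CES with ρ = -1, MRS = (y/x)^2.
At (7, 12): MRS = 144/49.
So at (7, 12) the consumer would give up 144/49 units of y for one more unit of x.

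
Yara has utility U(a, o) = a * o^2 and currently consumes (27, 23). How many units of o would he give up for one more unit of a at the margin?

MU_a = o^2 and MU_o = 2·a·o.
MRS = MU_a/MU_o = (1/2)·o/a.
At (27, 23): MRS = 23/54.
So at (27, 23) the consumer would give up 23/54 units of o for one more unit of a.

MRS = 23/54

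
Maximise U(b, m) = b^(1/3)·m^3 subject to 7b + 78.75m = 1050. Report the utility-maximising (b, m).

MU_b = 1/3·b^(-2/3)·m^3 and MU_m = 3·b^(1/3)·m^2.
MRS = MU_b/MU_m = (1/9)·m/b.
Tangency: set MRS = p_b/p_m = 7/78.75 = 4/45.
So (1/9)·m/b = 4/45, i.e. m = 0.8·b.
Substitute into the budget 7·b + 78.75·m = 1050: 70·b = 1050, so b* = 15.
Then m* = 0.8·15 = 12.

b* = 15, m* = 12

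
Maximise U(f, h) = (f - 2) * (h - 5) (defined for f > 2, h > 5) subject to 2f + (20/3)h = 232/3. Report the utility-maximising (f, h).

MU_f = (h−5), MU_h = (f−2).
MRS = (h−5)/(f−2).
Tangency: set MRS = p_f/p_h = 2/(20/3) = 0.3.
So (h − 5)/(f − 2) = 0.3, i.e. (h − 5) = 0.3·(f − 2).
Rewrite the budget in excess-of-subsistence terms: 2·(f − 2) + (20/3)·(h − 5) = 232/3 − 2·2 − (20/3)·5 = 40.
Substituting, 4·(f − 2) = 40, so f − 2 = 10 and f* = 12.
Then h − 5 = 0.3·10 = 3, so h* = 8.

f* = 12, h* = 8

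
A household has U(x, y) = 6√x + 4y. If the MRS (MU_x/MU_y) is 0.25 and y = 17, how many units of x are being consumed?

x = 9

MU_x = 6/(2√x), MU_y = 4.
MRS = 6/(2√x) ÷ 4.
MRS depends only on x: 0.75/√x = 0.25 ⇒ √x = 0.75/0.25 = 3 ⇒ x = 9.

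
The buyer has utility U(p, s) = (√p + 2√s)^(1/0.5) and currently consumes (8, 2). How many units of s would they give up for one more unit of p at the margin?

For CES with ρ = 0.5, MRS = (1/2)·√(s/p).
At (8, 2): MRS = 0.25.
So at (8, 2) the consumer would give up 0.25 units of s for one more unit of p.

MRS = 0.25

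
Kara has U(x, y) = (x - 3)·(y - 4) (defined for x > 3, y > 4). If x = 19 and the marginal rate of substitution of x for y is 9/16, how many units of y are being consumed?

y = 13

MU_x = (y−4), MU_y = (x−3).
MRS = (y−4)/(x−3).
Substitute x = 19: MRS = (y − 4)/16. Setting this equal to 9/16 gives y − 4 = (9/16)·16 = 9, so y = 13.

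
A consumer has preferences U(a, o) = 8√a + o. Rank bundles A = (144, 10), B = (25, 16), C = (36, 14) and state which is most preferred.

Bundle A

Evaluate utility at each bundle:
U(A) = 106.000.
U(B) = 56.000.
U(C) = 62.000.
Highest utility is A, so A ≻ C ≻ B.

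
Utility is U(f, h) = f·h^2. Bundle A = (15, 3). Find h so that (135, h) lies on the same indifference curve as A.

U(15, 3) = 135.
Set U(135, h) = 135 and solve.
With f = 135: h^2 = 135/135 = 1; taking the square root, h = 1.
Check: U(135, 1) = 135.

h = 1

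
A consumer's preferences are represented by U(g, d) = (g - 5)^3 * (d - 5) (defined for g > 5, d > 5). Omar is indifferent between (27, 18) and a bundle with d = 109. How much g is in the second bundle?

g = 16

U(27, 18) = 138424.
Set U(g, 109) = 138424 and solve.
With d = 109: (109 − 5) = 104, so (g − 5)^3 = 138424/104 = 1331.
Taking the cube root (with g > 5): g − 5 = 11, so g = 16.
Check: U(16, 109) = 138424.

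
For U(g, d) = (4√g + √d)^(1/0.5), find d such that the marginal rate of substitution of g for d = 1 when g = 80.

d = 5

For CES with ρ = 0.5, MRS = (4/1)·√(d/g).
Setting (4/1)·√(d/80) = 1 gives √(d/80) = 0.25, so d/80 = 1/16 and d = 5.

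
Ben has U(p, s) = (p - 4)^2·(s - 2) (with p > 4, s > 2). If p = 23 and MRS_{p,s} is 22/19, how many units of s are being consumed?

MU_p = 2·(p−4)·(s−2), MU_s = (p−4)^2.
MRS = (2/1)·(s−2)/(p−4).
Substitute p = 23: MRS = (s − 2)/9.5. Setting this equal to 22/19 gives s − 2 = (22/19)·9.5 = 11, so s = 13.

s = 13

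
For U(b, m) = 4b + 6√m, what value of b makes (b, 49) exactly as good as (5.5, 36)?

U(5.5, 36) = 58.
Set U(b, 49) = 58 and solve.
With m = 49: √49 = 7, so 4b = 58 − 6·7 = 16 and b = 4.
Check: U(4, 49) = 58.

b = 4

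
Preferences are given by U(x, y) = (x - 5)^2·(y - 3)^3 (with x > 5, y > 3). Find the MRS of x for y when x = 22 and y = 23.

MU_x = 2·(x−5)·(y−3)^3, MU_y = 3·(x−5)^2·(y−3)^2.
MRS = (2/3)·(y−3)/(x−5).
At (22, 23): MRS = 40/51.
So at (22, 23) the consumer would give up 40/51 units of y for one more unit of x.

MRS = 40/51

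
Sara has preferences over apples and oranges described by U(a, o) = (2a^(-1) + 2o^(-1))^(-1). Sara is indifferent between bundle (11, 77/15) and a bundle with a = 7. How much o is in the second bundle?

o = 7

U depends on (a, o) only through S = 2a^(-1) + 2o^(-1), so equal utility means equal S. At (11, 77/15): S = 4/7.
With a = 7: 2·7^(-1) = 2/7, so 2o^(-1) = 4/7 − 2/7 = 2/7, i.e. o^(-1) = 1/7.
Hence o = 1/(1/7) = 7.
Check: U(7, 7) = 1.75.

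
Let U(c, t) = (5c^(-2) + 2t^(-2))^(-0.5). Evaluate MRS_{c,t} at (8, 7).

MRS = 1715/1024

For CES with ρ = -2, MRS = (5/2)·(t/c)^3.
At (8, 7): MRS = 1715/1024.
That is, one extra unit of c is worth 1715/1024 units of t at the margin.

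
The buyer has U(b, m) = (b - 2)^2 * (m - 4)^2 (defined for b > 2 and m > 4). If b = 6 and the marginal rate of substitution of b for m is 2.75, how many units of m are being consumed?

MU_b = 2·(b−2)·(m−4)^2, MU_m = 2·(b−2)^2·(m−4).
MRS = (m−4)/(b−2).
Substitute b = 6: MRS = (m − 4)/4. Setting this equal to 2.75 gives m − 4 = 2.75·4 = 11, so m = 15.

m = 15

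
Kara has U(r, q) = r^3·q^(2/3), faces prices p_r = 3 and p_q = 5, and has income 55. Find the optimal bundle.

MU_r = 3·r^2·q^(2/3) and MU_q = 2/3·r^3·q^(-1/3).
MRS = MU_r/MU_q = (4.5)·q/r.
Tangency: set MRS = p_r/p_q = 3/5 = 0.6.
So (4.5)·q/r = 0.6, i.e. q = (2/15)·r.
Substitute into the budget 3·r + 5·q = 55: (11/3)·r = 55, so r* = 15.
Then q* = (2/15)·15 = 2.

r* = 15, q* = 2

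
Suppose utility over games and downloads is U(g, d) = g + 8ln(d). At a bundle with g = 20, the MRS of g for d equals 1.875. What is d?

MU_g = 1, MU_d = 8/d.
MRS = 1 ÷ (8/d).
MRS depends only on d: 0.125·d = 1.875 ⇒ d = 1.875/0.125 = 15.

d = 15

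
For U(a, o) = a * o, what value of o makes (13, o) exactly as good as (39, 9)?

U(39, 9) = 351.
Set U(13, o) = 351 and solve.
With a = 13: o = 351/13 = 27.
Check: U(13, 27) = 351.

o = 27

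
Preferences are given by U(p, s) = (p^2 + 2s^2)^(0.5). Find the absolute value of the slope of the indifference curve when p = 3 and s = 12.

For CES with ρ = 2, MRS = (1/2)·(s/p)^(-1).
At (3, 12): MRS = 0.125.
That is, one extra unit of p is worth 0.125 units of s at the margin.

MRS = 0.125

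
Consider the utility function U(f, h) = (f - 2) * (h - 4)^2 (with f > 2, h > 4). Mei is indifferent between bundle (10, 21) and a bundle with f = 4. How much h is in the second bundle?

h = 38

U(10, 21) = 2312.
Set U(4, h) = 2312 and solve.
With f = 4: (4 − 2) = 2, so (h − 4)^2 = 2312/2 = 1156.
Taking the square root (with h > 4): h − 4 = 34, so h = 38.
Check: U(4, 38) = 2312.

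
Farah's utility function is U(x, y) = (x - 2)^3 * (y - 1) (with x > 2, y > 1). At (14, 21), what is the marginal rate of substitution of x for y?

MRS = 5

MU_x = 3·(x−2)^2·(y−1), MU_y = (x−2)^3.
MRS = (3/1)·(y−1)/(x−2).
At (14, 21): MRS = 5.
So at (14, 21) the consumer would give up 5 units of y for one more unit of x.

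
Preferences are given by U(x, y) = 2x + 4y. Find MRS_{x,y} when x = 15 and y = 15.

MRS = 0.5

MU_x = 2, MU_y = 4, so MRS = 2/4 = 0.5 at every bundle.
At (15, 15): MRS = 0.5.
So at (15, 15) the consumer would give up 0.5 units of y for one more unit of x.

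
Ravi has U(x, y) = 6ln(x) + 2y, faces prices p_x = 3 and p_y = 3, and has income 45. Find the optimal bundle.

x* = 3, y* = 12

MU_x = 6/x, MU_y = 2.
MRS = 6/x ÷ 2.
Tangency: set MRS = p_x/p_y = 3/3 = 1.
MRS depends only on x: 3/x = 1 ⇒ x* = 3/1 = 3.
From the budget, 3·y = 45 − 3·3 = 36, so y* = 12.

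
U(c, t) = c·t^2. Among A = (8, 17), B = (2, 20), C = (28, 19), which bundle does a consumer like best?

Evaluate utility at each bundle:
U(A) = 2312.
U(B) = 800.
U(C) = 10108.
Highest utility is C, so C ≻ A ≻ B.

Bundle C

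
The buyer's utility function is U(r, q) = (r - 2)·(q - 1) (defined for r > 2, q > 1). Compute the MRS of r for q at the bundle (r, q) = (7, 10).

MU_r = (q−1), MU_q = (r−2).
MRS = (q−1)/(r−2).
At (7, 10): MRS = 1.8.
That is, one extra unit of r is worth 1.8 units of q at the margin.

MRS = 1.8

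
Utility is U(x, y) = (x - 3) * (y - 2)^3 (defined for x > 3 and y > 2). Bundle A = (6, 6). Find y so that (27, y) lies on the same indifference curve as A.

y = 4

U(6, 6) = 192.
Set U(27, y) = 192 and solve.
With x = 27: (27 − 3) = 24, so (y − 2)^3 = 192/24 = 8.
Taking the cube root (with y > 2): y − 2 = 2, so y = 4.
Check: U(27, 4) = 192.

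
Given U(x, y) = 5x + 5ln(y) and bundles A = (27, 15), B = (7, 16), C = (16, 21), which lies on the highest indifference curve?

Evaluate utility at each bundle:
U(A) = 148.540.
U(B) = 48.863.
U(C) = 95.223.
Highest utility is A, so A ≻ C ≻ B.

Bundle A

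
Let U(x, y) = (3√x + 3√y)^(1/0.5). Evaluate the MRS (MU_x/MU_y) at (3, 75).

MRS = 5

For CES with ρ = 0.5, MRS = √(y/x).
At (3, 75): MRS = 5.
So at (3, 75) the consumer would give up 5 units of y for one more unit of x.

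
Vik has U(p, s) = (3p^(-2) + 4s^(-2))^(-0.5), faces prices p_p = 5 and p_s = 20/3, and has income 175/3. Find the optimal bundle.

For CES with ρ = -2, MRS = (3/4)·(s/p)^3.
Tangency: set MRS = p_p/p_s = 5/(20/3) = 0.75.
So (s/p)^3 = 1; taking the cube root, s/p = 1, i.e. s = p.
Substitute into the budget 5·p + (20/3)·s = 175/3: (35/3)·p = 175/3, so p* = 5 and s* = 5.

p* = 5, s* = 5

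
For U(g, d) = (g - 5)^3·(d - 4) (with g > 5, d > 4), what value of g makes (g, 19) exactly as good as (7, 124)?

U(7, 124) = 960.
Set U(g, 19) = 960 and solve.
With d = 19: (19 − 4) = 15, so (g − 5)^3 = 960/15 = 64.
Taking the cube root (with g > 5): g − 5 = 4, so g = 9.
Check: U(9, 19) = 960.

g = 9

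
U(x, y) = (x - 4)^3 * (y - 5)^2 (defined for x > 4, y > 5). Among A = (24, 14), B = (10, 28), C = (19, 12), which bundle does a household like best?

Bundle A

Evaluate utility at each bundle:
U(A) = 648000.
U(B) = 114264.
U(C) = 165375.
Highest utility is A, so A ≻ C ≻ B.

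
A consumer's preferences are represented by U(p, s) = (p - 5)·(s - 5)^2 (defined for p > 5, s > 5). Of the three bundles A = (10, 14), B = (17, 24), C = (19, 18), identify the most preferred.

Evaluate utility at each bundle:
U(A) = 405.
U(B) = 4332.
U(C) = 2366.
Highest utility is B, so B ≻ C ≻ A.

Bundle B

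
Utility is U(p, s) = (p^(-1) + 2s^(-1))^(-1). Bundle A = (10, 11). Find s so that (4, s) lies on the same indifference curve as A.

U depends on (p, s) only through S = p^(-1) + 2s^(-1), so equal utility means equal S. At (10, 11): S = 31/110.
With p = 4: 4^(-1) = 0.25, so 2s^(-1) = 31/110 − 0.25 = 7/220, i.e. s^(-1) = 7/440.
Hence s = 1/(7/440) = 440/7.
Check: U(4, 440/7) = 3.5484.

s = 440/7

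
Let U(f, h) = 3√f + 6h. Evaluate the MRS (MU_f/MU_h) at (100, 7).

MU_f = 3/(2√f), MU_h = 6.
MRS = 3/(2√f) ÷ 6.
At (100, 7): MRS = 1/40.
So at (100, 7) the consumer would give up 1/40 units of h for one more unit of f.

MRS = 1/40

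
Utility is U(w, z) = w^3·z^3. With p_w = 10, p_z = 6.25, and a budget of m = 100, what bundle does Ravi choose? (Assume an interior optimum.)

MU_w = 3·w^2·z^3 and MU_z = 3·w^3·z^2.
MRS = MU_w/MU_z = z/w.
Tangency: set MRS = p_w/p_z = 10/6.25 = 1.6.
So z/w = 1.6, i.e. z = 1.6·w.
Substitute into the budget 10·w + 6.25·z = 100: 20·w = 100, so w* = 5.
Then z* = 1.6·5 = 8.

w* = 5, z* = 8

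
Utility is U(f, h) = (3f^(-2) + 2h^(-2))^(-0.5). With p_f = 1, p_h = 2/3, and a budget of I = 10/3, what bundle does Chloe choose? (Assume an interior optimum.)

f* = 2, h* = 2

For CES with ρ = -2, MRS = (3/2)·(h/f)^3.
Tangency: set MRS = p_f/p_h = 1/(2/3) = 1.5.
So (h/f)^3 = 1; taking the cube root, h/f = 1, i.e. h = f.
Substitute into the budget 1·f + (2/3)·h = 10/3: (5/3)·f = 10/3, so f* = 2 and h* = 2.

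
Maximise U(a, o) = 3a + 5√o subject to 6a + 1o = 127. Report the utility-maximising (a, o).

MU_a = 3, MU_o = 5/(2√o).
MRS = 3 ÷ (5/(2√o)).
Tangency: set MRS = p_a/p_o = 6/1 = 6.
MRS depends only on o: 1.2·√o = 6 ⇒ √o = 6/1.2 = 5 ⇒ o* = 25.
From the budget, 6·a = 127 − 1·25 = 102, so a* = 17.

a* = 17, o* = 25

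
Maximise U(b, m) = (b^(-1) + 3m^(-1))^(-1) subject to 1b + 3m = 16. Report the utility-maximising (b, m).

For CES with ρ = -1, MRS = (1/3)·(m/b)^2.
Tangency: set MRS = p_b/p_m = 1/3.
So (m/b)^2 = 1; taking the square root, m/b = 1, i.e. m = b.
Substitute into the budget 1·b + 3·m = 16: 4·b = 16, so b* = 4 and m* = 4.

b* = 4, m* = 4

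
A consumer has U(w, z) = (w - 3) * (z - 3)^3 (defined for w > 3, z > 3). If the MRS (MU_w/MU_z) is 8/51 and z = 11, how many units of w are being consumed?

w = 20

MU_w = (z−3)^3, MU_z = 3·(w−3)·(z−3)^2.
MRS = (1/3)·(z−3)/(w−3).
Substitute z = 11: MRS = (8/3)/(w − 3). Setting this equal to 8/51 gives w − 3 = (8/3)/(8/51) = 17, so w = 20.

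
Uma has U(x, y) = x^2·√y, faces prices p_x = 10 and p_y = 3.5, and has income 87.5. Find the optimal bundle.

x* = 7, y* = 5

MU_x = 2·x·√y and MU_y = 0.5·x^2·y^(-0.5).
MRS = MU_x/MU_y = (4)·y/x.
Tangency: set MRS = p_x/p_y = 10/3.5 = 20/7.
So (4)·y/x = 20/7, i.e. y = (5/7)·x.
Substitute into the budget 10·x + 3.5·y = 87.5: 12.5·x = 87.5, so x* = 7.
Then y* = (5/7)·7 = 5.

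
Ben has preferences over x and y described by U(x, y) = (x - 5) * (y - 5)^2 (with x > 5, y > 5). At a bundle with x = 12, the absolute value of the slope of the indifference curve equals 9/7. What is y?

MU_x = (y−5)^2, MU_y = 2·(x−5)·(y−5).
MRS = (1/2)·(y−5)/(x−5).
Substitute x = 12: MRS = (y − 5)/14. Setting this equal to 9/7 gives y − 5 = (9/7)·14 = 18, so y = 23.

y = 23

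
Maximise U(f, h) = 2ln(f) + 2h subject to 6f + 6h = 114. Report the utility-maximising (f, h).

f* = 1, h* = 18

MU_f = 2/f, MU_h = 2.
MRS = 2/f ÷ 2.
Tangency: set MRS = p_f/p_h = 6/6 = 1.
MRS depends only on f: 1/f = 1 ⇒ f* = 1/1 = 1.
From the budget, 6·h = 114 − 6·1 = 108, so h* = 18.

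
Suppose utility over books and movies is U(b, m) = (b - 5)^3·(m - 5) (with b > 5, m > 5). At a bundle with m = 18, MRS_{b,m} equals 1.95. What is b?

b = 25

MU_b = 3·(b−5)^2·(m−5), MU_m = (b−5)^3.
MRS = (3/1)·(m−5)/(b−5).
Substitute m = 18: MRS = 39/(b − 5). Setting this equal to 1.95 gives b − 5 = 39/1.95 = 20, so b = 25.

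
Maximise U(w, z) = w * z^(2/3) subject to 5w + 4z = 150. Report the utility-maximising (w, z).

MU_w = z^(2/3) and MU_z = 2/3·w·z^(-1/3).
MRS = MU_w/MU_z = (1.5)·z/w.
Tangency: set MRS = p_w/p_z = 5/4 = 1.25.
So (1.5)·z/w = 1.25, i.e. z = (5/6)·w.
Substitute into the budget 5·w + 4·z = 150: (25/3)·w = 150, so w* = 18.
Then z* = (5/6)·18 = 15.

w* = 18, z* = 15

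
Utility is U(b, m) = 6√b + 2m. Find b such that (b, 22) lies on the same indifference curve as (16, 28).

b = 36

U(16, 28) = 80.
Set U(b, 22) = 80 and solve.
With m = 22: 6√b = 80 − 2·22 = 36, so √b = 6 and b = 36.
Check: U(36, 22) = 80.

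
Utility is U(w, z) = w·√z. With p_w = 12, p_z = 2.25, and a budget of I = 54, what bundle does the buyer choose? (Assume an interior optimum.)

MU_w = √z and MU_z = 0.5·w·z^(-0.5).
MRS = MU_w/MU_z = (2)·z/w.
Tangency: set MRS = p_w/p_z = 12/2.25 = 16/3.
So (2)·z/w = 16/3, i.e. z = (8/3)·w.
Substitute into the budget 12·w + 2.25·z = 54: 18·w = 54, so w* = 3.
Then z* = (8/3)·3 = 8.

w* = 3, z* = 8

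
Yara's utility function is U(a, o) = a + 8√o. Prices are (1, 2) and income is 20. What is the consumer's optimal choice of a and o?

MU_a = 1, MU_o = 8/(2√o).
MRS = 1 ÷ (8/(2√o)).
Tangency: set MRS = p_a/p_o = 1/2 = 0.5.
MRS depends only on o: 0.25·√o = 0.5 ⇒ √o = 0.5/0.25 = 2 ⇒ o* = 4.
From the budget, 1·a = 20 − 2·4 = 12, so a* = 12.

a* = 12, o* = 4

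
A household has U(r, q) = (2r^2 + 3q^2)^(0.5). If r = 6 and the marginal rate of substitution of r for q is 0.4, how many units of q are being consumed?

For CES with ρ = 2, MRS = (2/3)·(q/r)^(-1).
Setting (2/3)·(q/6)^(-1) = 0.4 gives (q/6)^(-1) = 0.6, so q/6 = 5/3 and q = 10.

q = 10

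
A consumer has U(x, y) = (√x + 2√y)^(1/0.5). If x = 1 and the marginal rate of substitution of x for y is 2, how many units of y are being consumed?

y = 16

For CES with ρ = 0.5, MRS = (1/2)·√(y/x).
Setting (1/2)·√(y/1) = 2 gives √(y/1) = 4, so y/1 = 16 and y = 16.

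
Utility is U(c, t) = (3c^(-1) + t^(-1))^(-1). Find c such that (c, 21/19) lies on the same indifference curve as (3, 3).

U depends on (c, t) only through S = 3c^(-1) + t^(-1), so equal utility means equal S. At (3, 3): S = 4/3.
With t = 21/19: (21/19)^(-1) = 19/21, so 3c^(-1) = 4/3 − 19/21 = 3/7, i.e. c^(-1) = 1/7.
Hence c = 1/(1/7) = 7.
Check: U(7, 21/19) = 0.75.

c = 7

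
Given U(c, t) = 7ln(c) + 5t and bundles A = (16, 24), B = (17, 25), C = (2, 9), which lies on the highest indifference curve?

Bundle B

Evaluate utility at each bundle:
U(A) = 139.408.
U(B) = 144.832.
U(C) = 49.852.
Highest utility is B, so B ≻ A ≻ C.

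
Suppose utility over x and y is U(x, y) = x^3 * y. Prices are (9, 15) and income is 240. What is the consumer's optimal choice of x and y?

MU_x = 3·x^2·y and MU_y = x^3.
MRS = MU_x/MU_y = (3/1)·y/x.
Tangency: set MRS = p_x/p_y = 9/15 = 0.6.
So (3/1)·y/x = 0.6, i.e. y = 0.2·x.
Substitute into the budget 9·x + 15·y = 240: 12·x = 240, so x* = 20.
Then y* = 0.2·20 = 4.

x* = 20, y* = 4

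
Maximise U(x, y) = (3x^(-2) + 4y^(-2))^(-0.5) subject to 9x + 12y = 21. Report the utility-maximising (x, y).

x* = 1, y* = 1

For CES with ρ = -2, MRS = (3/4)·(y/x)^3.
Tangency: set MRS = p_x/p_y = 9/12 = 0.75.
So (y/x)^3 = 1; taking the cube root, y/x = 1, i.e. y = x.
Substitute into the budget 9·x + 12·y = 21: 21·x = 21, so x* = 1 and y* = 1.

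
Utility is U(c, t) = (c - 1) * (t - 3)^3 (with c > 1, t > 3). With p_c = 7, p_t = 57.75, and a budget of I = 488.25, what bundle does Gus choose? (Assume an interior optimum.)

c* = 12, t* = 7

MU_c = (t−3)^3, MU_t = 3·(c−1)·(t−3)^2.
MRS = (1/3)·(t−3)/(c−1).
Tangency: set MRS = p_c/p_t = 7/57.75 = 4/33.
So (1/3)·(t − 3)/(c − 1) = 4/33, i.e. (t − 3) = (4/11)·(c − 1).
Rewrite the budget in excess-of-subsistence terms: 7·(c − 1) + 57.75·(t − 3) = 488.25 − 7·1 − 57.75·3 = 308.
Substituting, 28·(c − 1) = 308, so c − 1 = 11 and c* = 12.
Then t − 3 = (4/11)·11 = 4, so t* = 7.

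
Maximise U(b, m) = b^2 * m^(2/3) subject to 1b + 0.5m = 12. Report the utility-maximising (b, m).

b* = 9, m* = 6

MU_b = 2·b·m^(2/3) and MU_m = 2/3·b^2·m^(-1/3).
MRS = MU_b/MU_m = (3)·m/b.
Tangency: set MRS = p_b/p_m = 1/0.5 = 2.
So (3)·m/b = 2, i.e. m = (2/3)·b.
Substitute into the budget 1·b + 0.5·m = 12: (4/3)·b = 12, so b* = 9.
Then m* = (2/3)·9 = 6.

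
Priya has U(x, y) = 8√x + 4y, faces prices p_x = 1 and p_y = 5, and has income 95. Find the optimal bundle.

x* = 25, y* = 14

MU_x = 8/(2√x), MU_y = 4.
MRS = 8/(2√x) ÷ 4.
Tangency: set MRS = p_x/p_y = 1/5 = 0.2.
MRS depends only on x: 1/√x = 0.2 ⇒ √x = 1/0.2 = 5 ⇒ x* = 25.
From the budget, 5·y = 95 − 1·25 = 70, so y* = 14.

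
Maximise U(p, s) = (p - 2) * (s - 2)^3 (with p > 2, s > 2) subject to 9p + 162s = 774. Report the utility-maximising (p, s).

p* = 14, s* = 4

MU_p = (s−2)^3, MU_s = 3·(p−2)·(s−2)^2.
MRS = (1/3)·(s−2)/(p−2).
Tangency: set MRS = p_p/p_s = 9/162 = 1/18.
So (1/3)·(s − 2)/(p − 2) = 1/18, i.e. (s − 2) = (1/6)·(p − 2).
Rewrite the budget in excess-of-subsistence terms: 9·(p − 2) + 162·(s − 2) = 774 − 9·2 − 162·2 = 432.
Substituting, 36·(p − 2) = 432, so p − 2 = 12 and p* = 14.
Then s − 2 = (1/6)·12 = 2, so s* = 4.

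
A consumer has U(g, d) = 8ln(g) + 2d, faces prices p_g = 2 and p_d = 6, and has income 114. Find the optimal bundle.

g* = 12, d* = 15

MU_g = 8/g, MU_d = 2.
MRS = 8/g ÷ 2.
Tangency: set MRS = p_g/p_d = 2/6 = 1/3.
MRS depends only on g: 4/g = 1/3 ⇒ g* = 4/(1/3) = 12.
From the budget, 6·d = 114 − 2·12 = 90, so d* = 15.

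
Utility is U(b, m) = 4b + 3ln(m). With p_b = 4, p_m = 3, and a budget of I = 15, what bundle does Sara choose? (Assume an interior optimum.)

MU_b = 4, MU_m = 3/m.
MRS = 4 ÷ (3/m).
Tangency: set MRS = p_b/p_m = 4/3.
MRS depends only on m: (4/3)·m = 4/3 ⇒ m* = (4/3)/(4/3) = 1.
From the budget, 4·b = 15 − 3·1 = 12, so b* = 3.

b* = 3, m* = 1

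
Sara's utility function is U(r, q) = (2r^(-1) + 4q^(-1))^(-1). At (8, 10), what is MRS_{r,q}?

For CES with ρ = -1, MRS = (2/4)·(q/r)^2.
At (8, 10): MRS = 25/32.
That is, one extra unit of r is worth 25/32 units of q at the margin.

MRS = 25/32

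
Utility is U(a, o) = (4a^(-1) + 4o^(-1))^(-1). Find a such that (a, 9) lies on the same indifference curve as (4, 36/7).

a = 3

U depends on (a, o) only through S = 4a^(-1) + 4o^(-1), so equal utility means equal S. At (4, 36/7): S = 16/9.
With o = 9: 4·9^(-1) = 4/9, so 4a^(-1) = 16/9 − 4/9 = 4/3, i.e. a^(-1) = 1/3.
Hence a = 1/(1/3) = 3.
Check: U(3, 9) = 0.5625.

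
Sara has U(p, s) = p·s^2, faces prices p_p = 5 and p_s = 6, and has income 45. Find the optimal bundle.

p* = 3, s* = 5

MU_p = s^2 and MU_s = 2·p·s.
MRS = MU_p/MU_s = (1/2)·s/p.
Tangency: set MRS = p_p/p_s = 5/6.
So (1/2)·s/p = 5/6, i.e. s = (5/3)·p.
Substitute into the budget 5·p + 6·s = 45: 15·p = 45, so p* = 3.
Then s* = (5/3)·3 = 5.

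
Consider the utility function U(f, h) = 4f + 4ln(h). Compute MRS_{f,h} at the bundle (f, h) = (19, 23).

MU_f = 4, MU_h = 4/h.
MRS = 4 ÷ (4/h).
At (19, 23): MRS = 23.
That is, one extra unit of f is worth 23 units of h at the margin.

MRS = 23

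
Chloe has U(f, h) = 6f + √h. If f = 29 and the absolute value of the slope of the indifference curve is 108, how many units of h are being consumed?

MU_f = 6, MU_h = 1/(2√h).
MRS = 6 ÷ (1/(2√h)).
MRS depends only on h: 12·√h = 108 ⇒ √h = 108/12 = 9 ⇒ h = 81.

h = 81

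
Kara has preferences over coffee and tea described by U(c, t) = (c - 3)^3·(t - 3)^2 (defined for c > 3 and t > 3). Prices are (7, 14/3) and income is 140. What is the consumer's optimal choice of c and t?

c* = 12, t* = 12

MU_c = 3·(c−3)^2·(t−3)^2, MU_t = 2·(c−3)^3·(t−3).
MRS = (3/2)·(t−3)/(c−3).
Tangency: set MRS = p_c/p_t = 7/(14/3) = 1.5.
So (3/2)·(t − 3)/(c − 3) = 1.5, i.e. (t − 3) = (c − 3).
Rewrite the budget in excess-of-subsistence terms: 7·(c − 3) + (14/3)·(t − 3) = 140 − 7·3 − (14/3)·3 = 105.
Substituting, (35/3)·(c − 3) = 105, so c − 3 = 9 and c* = 12.
Then t − 3 = 9, so t* = 12.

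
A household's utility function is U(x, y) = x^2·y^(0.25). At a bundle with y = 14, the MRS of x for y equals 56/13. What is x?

MU_x = 2·x·y^(0.25) and MU_y = 0.25·x^2·y^(-0.75).
MRS = MU_x/MU_y = (8)·y/x.
Substitute y = 14: MRS = 112/x. Setting 112/x = 56/13 gives x = 112/(56/13) = 26.

x = 26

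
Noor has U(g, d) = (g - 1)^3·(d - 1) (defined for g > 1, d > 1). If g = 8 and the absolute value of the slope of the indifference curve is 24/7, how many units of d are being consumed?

MU_g = 3·(g−1)^2·(d−1), MU_d = (g−1)^3.
MRS = (3/1)·(d−1)/(g−1).
Substitute g = 8: MRS = (d − 1)/(7/3). Setting this equal to 24/7 gives d − 1 = (24/7)·(7/3) = 8, so d = 9.

d = 9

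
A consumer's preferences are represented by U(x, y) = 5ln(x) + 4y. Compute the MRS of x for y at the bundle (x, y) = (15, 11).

MRS = 1/12

MU_x = 5/x, MU_y = 4.
MRS = 5/x ÷ 4.
At (15, 11): MRS = 1/12.
That is, one extra unit of x is worth 1/12 units of y at the margin.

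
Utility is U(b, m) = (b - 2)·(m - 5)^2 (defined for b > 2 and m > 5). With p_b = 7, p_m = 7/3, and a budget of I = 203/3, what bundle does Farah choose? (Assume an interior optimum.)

b* = 4, m* = 17

MU_b = (m−5)^2, MU_m = 2·(b−2)·(m−5).
MRS = (1/2)·(m−5)/(b−2).
Tangency: set MRS = p_b/p_m = 7/(7/3) = 3.
So (1/2)·(m − 5)/(b − 2) = 3, i.e. (m − 5) = 6·(b − 2).
Rewrite the budget in excess-of-subsistence terms: 7·(b − 2) + (7/3)·(m − 5) = 203/3 − 7·2 − (7/3)·5 = 42.
Substituting, 21·(b − 2) = 42, so b − 2 = 2 and b* = 4.
Then m − 5 = 6·2 = 12, so m* = 17.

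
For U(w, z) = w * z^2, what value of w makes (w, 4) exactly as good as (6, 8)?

U(6, 8) = 384.
Set U(w, 4) = 384 and solve.
With z = 4: 4^2 = 16, so w = 384/16 = 24.
Check: U(24, 4) = 384.

w = 24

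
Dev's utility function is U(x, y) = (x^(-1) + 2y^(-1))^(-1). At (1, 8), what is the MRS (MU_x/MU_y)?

MRS = 32

For CES with ρ = -1, MRS = (1/2)·(y/x)^2.
At (1, 8): MRS = 32.
The indifference curve has slope −32 at this bundle.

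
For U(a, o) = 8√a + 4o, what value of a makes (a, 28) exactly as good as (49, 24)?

a = 25

U(49, 24) = 152.
Set U(a, 28) = 152 and solve.
With o = 28: 8√a = 152 − 4·28 = 40, so √a = 5 and a = 25.
Check: U(25, 28) = 152.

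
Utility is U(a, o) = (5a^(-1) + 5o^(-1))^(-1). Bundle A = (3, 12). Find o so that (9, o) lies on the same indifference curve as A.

U depends on (a, o) only through S = 5a^(-1) + 5o^(-1), so equal utility means equal S. At (3, 12): S = 25/12.
With a = 9: 5·9^(-1) = 5/9, so 5o^(-1) = 25/12 − 5/9 = 55/36, i.e. o^(-1) = 11/36.
Hence o = 1/(11/36) = 36/11.
Check: U(9, 36/11) = 0.48.

o = 36/11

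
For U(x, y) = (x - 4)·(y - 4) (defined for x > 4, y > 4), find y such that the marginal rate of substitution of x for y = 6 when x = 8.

y = 28

MU_x = (y−4), MU_y = (x−4).
MRS = (y−4)/(x−4).
Substitute x = 8: MRS = (y − 4)/4. Setting this equal to 6 gives y − 4 = 6·4 = 24, so y = 28.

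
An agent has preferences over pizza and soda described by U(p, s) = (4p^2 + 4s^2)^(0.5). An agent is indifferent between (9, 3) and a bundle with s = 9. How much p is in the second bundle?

U depends on (p, s) only through S = 4p^2 + 4s^2, so equal utility means equal S. At (9, 3): S = 360.
With s = 9: 4·9^2 = 324, so 4p^2 = 360 − 324 = 36, i.e. p^2 = 9.
Hence p = √9 = 3.
Check: U(3, 9) = 18.9737.

p = 3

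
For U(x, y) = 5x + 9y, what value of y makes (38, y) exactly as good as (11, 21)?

y = 6

U(11, 21) = 244.
Set U(38, y) = 244 and solve.
5·38 + 9y = 244 ⇒ 9y = 54 ⇒ y = 6.
Check: U(38, 6) = 244.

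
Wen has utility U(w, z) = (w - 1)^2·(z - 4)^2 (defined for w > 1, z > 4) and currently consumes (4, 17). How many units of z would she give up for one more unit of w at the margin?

MRS = 13/3

MU_w = 2·(w−1)·(z−4)^2, MU_z = 2·(w−1)^2·(z−4).
MRS = (z−4)/(w−1).
At (4, 17): MRS = 13/3.
That is, one extra unit of w is worth 13/3 units of z at the margin.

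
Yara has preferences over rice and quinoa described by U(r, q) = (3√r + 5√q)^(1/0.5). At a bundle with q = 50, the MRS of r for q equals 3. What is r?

For CES with ρ = 0.5, MRS = (3/5)·√(q/r).
Setting (3/5)·√(50/r) = 3 gives √(50/r) = 5, so 50/r = 25 and r = 2.

r = 2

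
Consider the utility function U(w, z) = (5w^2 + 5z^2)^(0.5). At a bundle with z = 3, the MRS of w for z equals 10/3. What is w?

For CES with ρ = 2, MRS = (z/w)^(-1).
Setting (3/w)^(-1) = 10/3 gives 3/w = 0.3 and w = 10.

w = 10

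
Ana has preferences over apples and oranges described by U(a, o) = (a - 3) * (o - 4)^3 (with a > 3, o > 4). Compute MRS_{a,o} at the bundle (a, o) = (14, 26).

MRS = 2/3

MU_a = (o−4)^3, MU_o = 3·(a−3)·(o−4)^2.
MRS = (1/3)·(o−4)/(a−3).
At (14, 26): MRS = 2/3.
So at (14, 26) the consumer would give up 2/3 units of o for one more unit of a.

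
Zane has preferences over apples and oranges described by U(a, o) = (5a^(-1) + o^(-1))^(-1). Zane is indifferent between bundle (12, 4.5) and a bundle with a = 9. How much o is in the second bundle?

U depends on (a, o) only through S = 5a^(-1) + o^(-1), so equal utility means equal S. At (12, 4.5): S = 23/36.
With a = 9: 5·9^(-1) = 5/9, so o^(-1) = 23/36 − 5/9 = 1/12.
Hence o = 1/(1/12) = 12.
Check: U(9, 12) = 1.5652.

o = 12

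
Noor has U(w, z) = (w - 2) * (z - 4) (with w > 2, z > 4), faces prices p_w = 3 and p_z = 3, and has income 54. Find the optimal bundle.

w* = 8, z* = 10

MU_w = (z−4), MU_z = (w−2).
MRS = (z−4)/(w−2).
Tangency: set MRS = p_w/p_z = 3/3 = 1.
So (z − 4)/(w − 2) = 1, i.e. (z − 4) = (w − 2).
Rewrite the budget in excess-of-subsistence terms: 3·(w − 2) + 3·(z − 4) = 54 − 3·2 − 3·4 = 36.
Substituting, 6·(w − 2) = 36, so w − 2 = 6 and w* = 8.
Then z − 4 = 6, so z* = 10.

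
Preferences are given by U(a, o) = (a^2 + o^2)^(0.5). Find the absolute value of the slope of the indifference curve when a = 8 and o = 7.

MRS = 8/7

For CES with ρ = 2, MRS = (o/a)^(-1).
At (8, 7): MRS = 8/7.
That is, one extra unit of a is worth 8/7 units of o at the margin.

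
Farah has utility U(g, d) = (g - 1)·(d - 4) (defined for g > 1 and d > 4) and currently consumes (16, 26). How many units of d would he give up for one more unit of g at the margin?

MRS = 22/15

MU_g = (d−4), MU_d = (g−1).
MRS = (d−4)/(g−1).
At (16, 26): MRS = 22/15.
That is, one extra unit of g is worth 22/15 units of d at the margin.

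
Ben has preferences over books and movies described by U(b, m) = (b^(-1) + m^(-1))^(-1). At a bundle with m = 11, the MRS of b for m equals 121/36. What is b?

b = 6

For CES with ρ = -1, MRS = (m/b)^2.
Setting (11/b)^2 = 121/36 gives 11/b = 11/6 and b = 6.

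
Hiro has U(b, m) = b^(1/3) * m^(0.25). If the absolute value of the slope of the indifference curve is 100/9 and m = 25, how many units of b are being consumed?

MU_b = 1/3·b^(-2/3)·m^(0.25) and MU_m = 0.25·b^(1/3)·m^(-0.75).
MRS = MU_b/MU_m = (4/3)·m/b.
Substitute m = 25: MRS = (100/3)/b. Setting (100/3)/b = 100/9 gives b = (100/3)/(100/9) = 3.

b = 3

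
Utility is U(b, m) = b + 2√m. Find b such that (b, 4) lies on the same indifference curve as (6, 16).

U(6, 16) = 14.
Set U(b, 4) = 14 and solve.
With m = 4: √4 = 2, so b = 14 − 2·2 = 10.
Check: U(10, 4) = 14.

b = 10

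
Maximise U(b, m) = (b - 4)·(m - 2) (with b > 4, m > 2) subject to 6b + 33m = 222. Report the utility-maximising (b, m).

b* = 15, m* = 4

MU_b = (m−2), MU_m = (b−4).
MRS = (m−2)/(b−4).
Tangency: set MRS = p_b/p_m = 6/33 = 2/11.
So (m − 2)/(b − 4) = 2/11, i.e. (m − 2) = (2/11)·(b − 4).
Rewrite the budget in excess-of-subsistence terms: 6·(b − 4) + 33·(m − 2) = 222 − 6·4 − 33·2 = 132.
Substituting, 12·(b − 4) = 132, so b − 4 = 11 and b* = 15.
Then m − 2 = (2/11)·11 = 2, so m* = 4.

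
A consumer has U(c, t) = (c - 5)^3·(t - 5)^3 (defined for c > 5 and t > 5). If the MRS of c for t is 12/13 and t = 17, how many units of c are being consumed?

MU_c = 3·(c−5)^2·(t−5)^3, MU_t = 3·(c−5)^3·(t−5)^2.
MRS = (t−5)/(c−5).
Substitute t = 17: MRS = 12/(c − 5). Setting this equal to 12/13 gives c − 5 = 12/(12/13) = 13, so c = 18.

c = 18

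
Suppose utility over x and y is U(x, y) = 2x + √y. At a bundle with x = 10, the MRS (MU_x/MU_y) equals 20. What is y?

MU_x = 2, MU_y = 1/(2√y).
MRS = 2 ÷ (1/(2√y)).
MRS depends only on y: 4·√y = 20 ⇒ √y = 20/4 = 5 ⇒ y = 25.

y = 25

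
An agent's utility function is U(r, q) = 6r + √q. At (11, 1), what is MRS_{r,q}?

MU_r = 6, MU_q = 1/(2√q).
MRS = 6 ÷ (1/(2√q)).
At (11, 1): MRS = 12.
That is, one extra unit of r is worth 12 units of q at the margin.

MRS = 12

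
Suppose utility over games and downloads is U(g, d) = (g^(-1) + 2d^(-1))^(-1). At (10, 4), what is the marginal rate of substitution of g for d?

For CES with ρ = -1, MRS = (1/2)·(d/g)^2.
At (10, 4): MRS = 2/25.
So at (10, 4) the consumer would give up 2/25 units of d for one more unit of g.

MRS = 2/25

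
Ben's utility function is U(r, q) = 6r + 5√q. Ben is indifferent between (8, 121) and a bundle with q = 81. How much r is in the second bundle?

U(8, 121) = 103.
Set U(r, 81) = 103 and solve.
With q = 81: √81 = 9, so 6r = 103 − 5·9 = 58 and r = 29/3.
Check: U(29/3, 81) = 103.

r = 29/3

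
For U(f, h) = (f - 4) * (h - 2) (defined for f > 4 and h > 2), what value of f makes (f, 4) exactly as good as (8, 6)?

f = 12

U(8, 6) = 16.
Set U(f, 4) = 16 and solve.
With h = 4: (4 − 2) = 2, so (f − 4) = 16/2 = 8.
So f = 4 + 8 = 12.
Check: U(12, 4) = 16.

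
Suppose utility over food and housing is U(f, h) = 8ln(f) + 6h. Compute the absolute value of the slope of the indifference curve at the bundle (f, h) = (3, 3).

MRS = 4/9

MU_f = 8/f, MU_h = 6.
MRS = 8/f ÷ 6.
At (3, 3): MRS = 4/9.
The indifference curve has slope −4/9 at this bundle.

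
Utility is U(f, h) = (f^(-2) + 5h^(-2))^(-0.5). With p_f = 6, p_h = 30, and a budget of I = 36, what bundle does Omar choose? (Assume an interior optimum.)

f* = 1, h* = 1

For CES with ρ = -2, MRS = (1/5)·(h/f)^3.
Tangency: set MRS = p_f/p_h = 6/30 = 0.2.
So (h/f)^3 = 1; taking the cube root, h/f = 1, i.e. h = f.
Substitute into the budget 6·f + 30·h = 36: 36·f = 36, so f* = 1 and h* = 1.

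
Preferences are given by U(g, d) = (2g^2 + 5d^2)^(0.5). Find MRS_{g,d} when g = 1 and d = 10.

MRS = 1/25

For CES with ρ = 2, MRS = (2/5)·(d/g)^(-1).
At (1, 10): MRS = 1/25.
So at (1, 10) the consumer would give up 1/25 units of d for one more unit of g.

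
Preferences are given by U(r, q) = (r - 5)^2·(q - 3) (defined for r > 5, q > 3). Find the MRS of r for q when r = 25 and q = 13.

MU_r = 2·(r−5)·(q−3), MU_q = (r−5)^2.
MRS = (2/1)·(q−3)/(r−5).
At (25, 13): MRS = 1.
The indifference curve has slope −1 at this bundle.

MRS = 1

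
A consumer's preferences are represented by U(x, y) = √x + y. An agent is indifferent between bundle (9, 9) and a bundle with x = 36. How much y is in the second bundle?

U(9, 9) = 12.
Set U(36, y) = 12 and solve.
With x = 36: √36 = 6, so y = 12 − 6 = 6.
Check: U(36, 6) = 12.

y = 6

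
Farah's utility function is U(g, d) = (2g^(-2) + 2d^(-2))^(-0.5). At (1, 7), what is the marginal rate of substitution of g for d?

For CES with ρ = -2, MRS = (d/g)^3.
At (1, 7): MRS = 343.
So at (1, 7) the consumer would give up 343 units of d for one more unit of g.

MRS = 343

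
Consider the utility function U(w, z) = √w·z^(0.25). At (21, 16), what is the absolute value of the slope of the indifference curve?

MRS = 32/21

MU_w = 0.5·w^(-0.5)·z^(0.25) and MU_z = 0.25·√w·z^(-0.75).
MRS = MU_w/MU_z = (2)·z/w.
At (21, 16): MRS = 32/21.
So at (21, 16) the consumer would give up 32/21 units of z for one more unit of w.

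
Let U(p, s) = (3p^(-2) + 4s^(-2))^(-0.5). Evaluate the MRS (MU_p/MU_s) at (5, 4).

For CES with ρ = -2, MRS = (3/4)·(s/p)^3.
At (5, 4): MRS = 48/125.
The indifference curve has slope −48/125 at this bundle.

MRS = 48/125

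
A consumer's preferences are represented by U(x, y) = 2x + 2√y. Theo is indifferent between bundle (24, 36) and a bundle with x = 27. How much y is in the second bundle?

y = 9

U(24, 36) = 60.
Set U(27, y) = 60 and solve.
With x = 27: 2√y = 60 − 2·27 = 6, so √y = 3 and y = 9.
Check: U(27, 9) = 60.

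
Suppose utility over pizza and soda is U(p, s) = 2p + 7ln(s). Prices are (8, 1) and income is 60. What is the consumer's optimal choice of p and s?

p* = 4, s* = 28

MU_p = 2, MU_s = 7/s.
MRS = 2 ÷ (7/s).
Tangency: set MRS = p_p/p_s = 8/1 = 8.
MRS depends only on s: (2/7)·s = 8 ⇒ s* = 8/(2/7) = 28.
From the budget, 8·p = 60 − 1·28 = 32, so p* = 4.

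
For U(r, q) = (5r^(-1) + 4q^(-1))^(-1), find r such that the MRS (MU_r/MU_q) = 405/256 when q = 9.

For CES with ρ = -1, MRS = (5/4)·(q/r)^2.
Setting (5/4)·(9/r)^2 = 405/256 gives (9/r)^2 = 81/64, so 9/r = 1.125 and r = 8.

r = 8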